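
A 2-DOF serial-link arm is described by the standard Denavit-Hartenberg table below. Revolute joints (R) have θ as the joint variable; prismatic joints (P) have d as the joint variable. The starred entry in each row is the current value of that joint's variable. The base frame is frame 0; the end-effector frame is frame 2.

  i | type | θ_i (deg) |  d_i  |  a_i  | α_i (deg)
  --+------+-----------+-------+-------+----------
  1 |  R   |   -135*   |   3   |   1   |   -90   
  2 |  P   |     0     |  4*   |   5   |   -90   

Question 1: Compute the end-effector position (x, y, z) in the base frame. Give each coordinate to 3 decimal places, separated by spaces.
after link 1: o_1 = (-0.7071, -0.7071, 3.0000)
after link 2: o_2 = (-1.4142, -7.0711, 3.0000)

-1.414 -7.071 3.000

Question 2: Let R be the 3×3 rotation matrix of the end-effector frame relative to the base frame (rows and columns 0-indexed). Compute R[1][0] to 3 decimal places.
-0.707

End-effector x-axis (col 0 of R) = (-0.7071,-0.7071,0.0000)
R[1][0] = -0.7071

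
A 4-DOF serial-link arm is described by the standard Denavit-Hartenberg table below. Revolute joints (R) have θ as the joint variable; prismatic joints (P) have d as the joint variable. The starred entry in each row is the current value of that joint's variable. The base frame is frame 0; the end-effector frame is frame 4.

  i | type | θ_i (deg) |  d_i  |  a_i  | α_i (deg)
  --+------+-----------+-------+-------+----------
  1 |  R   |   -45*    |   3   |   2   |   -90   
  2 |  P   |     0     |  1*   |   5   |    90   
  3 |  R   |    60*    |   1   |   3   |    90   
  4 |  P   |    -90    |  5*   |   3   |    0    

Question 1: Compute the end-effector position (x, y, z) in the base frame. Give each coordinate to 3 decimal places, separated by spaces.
after link 1: o_1 = (1.4142, -1.4142, 3.0000)
after link 2: o_2 = (5.6569, -4.2426, 3.0000)
after link 3: o_3 = (8.5546, -3.4662, 4.0000)
after link 4: o_4 = (9.8487, -8.2958, 1.0000)

9.849 -8.296 1.000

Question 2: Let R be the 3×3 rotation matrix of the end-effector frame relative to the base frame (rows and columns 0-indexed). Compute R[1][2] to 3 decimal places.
-0.966

End-effector z-axis (col 2 of R) = (0.2588,-0.9659,0.0000)
R[1][2] = -0.9659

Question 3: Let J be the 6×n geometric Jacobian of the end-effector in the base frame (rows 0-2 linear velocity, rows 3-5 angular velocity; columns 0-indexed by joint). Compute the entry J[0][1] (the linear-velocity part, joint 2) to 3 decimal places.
prismatic axis z_1 = (0.7071,0.7071,0.0000)
J_v[:, 1] = z_1; J_ω[:, 1] = (0,0,0)
entry J[0][1] = 0.7071

0.707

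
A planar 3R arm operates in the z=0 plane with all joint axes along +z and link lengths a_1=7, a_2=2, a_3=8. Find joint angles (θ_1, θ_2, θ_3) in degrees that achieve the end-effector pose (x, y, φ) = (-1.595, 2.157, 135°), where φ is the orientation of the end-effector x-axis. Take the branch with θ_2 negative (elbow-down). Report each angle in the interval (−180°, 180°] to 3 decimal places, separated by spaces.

-30.005 -150.015 -44.980

wrist centre = target − a_3·(cos φ, sin φ) = (4.0619, -3.4999)
cos θ_2 = (28.7476−7²−2²)/(2·7·2) = -0.8662; θ_2 = -150.0149° (elbow-down)
β = atan2(-3.4999,4.0619) = -40.7495°; ψ = atan2(-0.9995,5.2677) = -10.7442°
θ_1 = β − ψ = -30.0053°
θ_3 = φ − θ_1 − θ_2 = -44.9798° (wrapped to (-180°,180°])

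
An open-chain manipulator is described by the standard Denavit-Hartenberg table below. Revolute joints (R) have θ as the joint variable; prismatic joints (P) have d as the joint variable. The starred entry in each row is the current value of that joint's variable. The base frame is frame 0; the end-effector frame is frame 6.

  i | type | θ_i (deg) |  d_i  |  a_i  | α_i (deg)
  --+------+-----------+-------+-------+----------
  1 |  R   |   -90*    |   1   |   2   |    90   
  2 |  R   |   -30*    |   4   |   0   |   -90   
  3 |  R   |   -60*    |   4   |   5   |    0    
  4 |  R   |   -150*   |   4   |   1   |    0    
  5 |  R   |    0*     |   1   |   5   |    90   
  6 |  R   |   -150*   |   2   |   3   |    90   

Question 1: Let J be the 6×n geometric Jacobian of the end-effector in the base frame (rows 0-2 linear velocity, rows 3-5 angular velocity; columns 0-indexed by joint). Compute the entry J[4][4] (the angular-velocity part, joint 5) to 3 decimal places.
axis z_4 = (0.0000,-0.5000,0.8660); lever o_n−o_4 = (2.9330,1.1854,0.1071)
cross product → J_v[:, 4] = (-1.0801,2.5401,1.4665)
J_ω[:, 4] = z_4
entry J[4][4] = -0.5000

-0.500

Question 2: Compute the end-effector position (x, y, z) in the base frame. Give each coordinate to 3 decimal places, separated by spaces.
-4.897 -6.230 7.218

after link 1: o_1 = (0.0000, -2.0000, 1.0000)
after link 2: o_2 = (-4.0000, -2.0000, 1.0000)
after link 3: o_3 = (-8.3301, -6.1651, 3.2141)
after link 4: o_4 = (-7.8301, -7.4151, 7.1112)
after link 5: o_5 = (-5.3301, -4.1651, 10.1423)
after link 6: o_6 = (-4.8971, -6.2296, 7.2183)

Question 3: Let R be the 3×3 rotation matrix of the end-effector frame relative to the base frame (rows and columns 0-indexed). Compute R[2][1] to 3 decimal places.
End-effector y-axis (col 1 of R) = (0.8660,-0.4330,-0.2500)
R[2][1] = -0.2500

-0.250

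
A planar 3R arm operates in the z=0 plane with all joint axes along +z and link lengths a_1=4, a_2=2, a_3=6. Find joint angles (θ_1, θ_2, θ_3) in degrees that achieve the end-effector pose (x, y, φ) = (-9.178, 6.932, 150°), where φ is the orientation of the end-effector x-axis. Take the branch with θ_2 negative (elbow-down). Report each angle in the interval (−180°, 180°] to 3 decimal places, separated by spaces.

149.997 -44.990 44.993

wrist centre = target − a_3·(cos φ, sin φ) = (-3.9818, 3.9320)
cos θ_2 = (31.3157−4²−2²)/(2·4·2) = 0.7072; θ_2 = -44.9897° (elbow-down)
β = atan2(3.9320,-3.9818) = 135.3609°; ψ = atan2(-1.4140,5.4145) = -14.6356°
θ_1 = β − ψ = 149.9965°
θ_3 = φ − θ_1 − θ_2 = 44.9932° (wrapped to (-180°,180°])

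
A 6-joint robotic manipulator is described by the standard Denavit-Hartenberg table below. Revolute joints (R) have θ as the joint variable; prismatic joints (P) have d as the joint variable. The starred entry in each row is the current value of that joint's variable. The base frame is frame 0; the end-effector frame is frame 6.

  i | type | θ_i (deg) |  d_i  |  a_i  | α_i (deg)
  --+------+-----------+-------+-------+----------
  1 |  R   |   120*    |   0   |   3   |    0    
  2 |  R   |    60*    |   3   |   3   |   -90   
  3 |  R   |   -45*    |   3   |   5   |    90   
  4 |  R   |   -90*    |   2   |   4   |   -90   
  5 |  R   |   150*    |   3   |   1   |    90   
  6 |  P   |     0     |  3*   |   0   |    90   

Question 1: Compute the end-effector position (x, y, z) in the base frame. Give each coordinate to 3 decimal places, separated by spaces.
-10.933 4.232 7.880

after link 1: o_1 = (-1.5000, 2.5981, 0.0000)
after link 2: o_2 = (-4.5000, 2.5981, 3.0000)
after link 3: o_3 = (-8.0355, -0.4019, 6.5355)
after link 4: o_4 = (-6.6213, 3.5981, 7.9497)
after link 5: o_5 = (-9.0962, 2.7321, 9.7175)
after link 6: o_6 = (-10.9333, 4.2321, 7.8804)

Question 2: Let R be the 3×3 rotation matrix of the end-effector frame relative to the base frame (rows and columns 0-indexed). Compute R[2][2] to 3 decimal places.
End-effector z-axis (col 2 of R) = (0.7071,-0.0000,-0.7071)
R[2][2] = -0.7071

-0.707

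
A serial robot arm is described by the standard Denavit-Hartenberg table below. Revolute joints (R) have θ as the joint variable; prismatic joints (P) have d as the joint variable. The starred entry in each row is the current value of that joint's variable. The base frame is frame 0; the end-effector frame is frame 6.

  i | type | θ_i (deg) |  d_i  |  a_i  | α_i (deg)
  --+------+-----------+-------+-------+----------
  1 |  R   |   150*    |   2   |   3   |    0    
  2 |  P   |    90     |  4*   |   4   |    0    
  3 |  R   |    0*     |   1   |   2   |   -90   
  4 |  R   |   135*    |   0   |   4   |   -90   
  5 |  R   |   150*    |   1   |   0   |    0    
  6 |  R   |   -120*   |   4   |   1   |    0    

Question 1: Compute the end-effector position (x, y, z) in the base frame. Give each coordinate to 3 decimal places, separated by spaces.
-2.543 2.596 7.095

after link 1: o_1 = (-2.5981, 1.5000, 2.0000)
after link 2: o_2 = (-4.5981, -1.9641, 6.0000)
after link 3: o_3 = (-5.5981, -3.6962, 7.0000)
after link 4: o_4 = (-4.1839, -1.2467, 4.1716)
after link 5: o_5 = (-3.8303, -0.6343, 4.8787)
after link 6: o_6 = (-2.5429, 2.5955, 7.0947)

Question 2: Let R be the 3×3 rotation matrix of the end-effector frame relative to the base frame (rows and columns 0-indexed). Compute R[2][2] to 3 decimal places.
0.707

End-effector z-axis (col 2 of R) = (0.3536,0.6124,0.7071)
R[2][2] = 0.7071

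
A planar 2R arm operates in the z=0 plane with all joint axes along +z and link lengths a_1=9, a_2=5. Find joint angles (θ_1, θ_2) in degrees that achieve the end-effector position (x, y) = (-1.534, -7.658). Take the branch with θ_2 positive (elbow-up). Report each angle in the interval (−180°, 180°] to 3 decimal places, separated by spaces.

cos θ_2 = (60.9981−9²−5²)/(2·9·5) = -0.5000; θ_2 = 120.0014° (elbow-up)
β = atan2(-7.6580,-1.5340) = -101.3272°; ψ = atan2(4.3301,6.4999) = 33.6706°
θ_1 = β − ψ = -134.9978°

-134.998 120.001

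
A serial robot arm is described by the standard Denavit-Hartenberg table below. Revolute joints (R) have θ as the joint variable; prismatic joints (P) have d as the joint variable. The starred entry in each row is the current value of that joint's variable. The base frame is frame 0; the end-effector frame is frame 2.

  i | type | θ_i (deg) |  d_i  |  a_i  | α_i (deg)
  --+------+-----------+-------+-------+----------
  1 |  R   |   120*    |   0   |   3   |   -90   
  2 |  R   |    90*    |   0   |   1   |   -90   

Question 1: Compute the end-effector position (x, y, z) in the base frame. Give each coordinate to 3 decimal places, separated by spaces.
after link 1: o_1 = (-1.5000, 2.5981, 0.0000)
after link 2: o_2 = (-1.5000, 2.5981, -1.0000)

-1.500 2.598 -1.000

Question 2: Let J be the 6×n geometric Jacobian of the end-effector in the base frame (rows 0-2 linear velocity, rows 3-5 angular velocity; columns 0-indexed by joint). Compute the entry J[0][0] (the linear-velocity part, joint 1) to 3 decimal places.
axis z_0 = ẑ; lever o_n−o_0 = (-1.5000,2.5981,-1.0000)
cross product → J_v[:, 0] = (-2.5981,-1.5000,0.0000)
J_ω[:, 0] = z_0
entry J[0][0] = -2.5981

-2.598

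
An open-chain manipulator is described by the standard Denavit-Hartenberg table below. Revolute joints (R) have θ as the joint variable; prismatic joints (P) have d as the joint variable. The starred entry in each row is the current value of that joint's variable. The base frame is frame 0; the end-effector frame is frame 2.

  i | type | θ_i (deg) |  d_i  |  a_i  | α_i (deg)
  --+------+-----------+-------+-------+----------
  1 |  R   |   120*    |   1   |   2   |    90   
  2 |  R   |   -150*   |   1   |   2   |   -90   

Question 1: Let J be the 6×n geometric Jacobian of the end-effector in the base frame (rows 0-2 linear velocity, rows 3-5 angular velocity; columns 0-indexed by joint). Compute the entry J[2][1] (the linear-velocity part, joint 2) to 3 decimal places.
axis z_1 = (0.8660,0.5000,0.0000); lever o_n−o_1 = (1.7321,-1.0000,-1.0000)
cross product → J_v[:, 1] = (-0.5000,0.8660,-1.7321)
J_ω[:, 1] = z_1
entry J[2][1] = -1.7321

-1.732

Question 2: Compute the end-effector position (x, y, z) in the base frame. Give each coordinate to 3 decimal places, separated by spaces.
0.732 0.732 0.000

after link 1: o_1 = (-1.0000, 1.7321, 1.0000)
after link 2: o_2 = (0.7321, 0.7321, 0.0000)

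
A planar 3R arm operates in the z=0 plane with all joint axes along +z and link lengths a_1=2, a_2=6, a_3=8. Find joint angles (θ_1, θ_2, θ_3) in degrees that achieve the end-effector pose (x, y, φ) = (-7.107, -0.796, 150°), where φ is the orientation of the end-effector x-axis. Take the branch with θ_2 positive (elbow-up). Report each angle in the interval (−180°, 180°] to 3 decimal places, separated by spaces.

wrist centre = target − a_3·(cos φ, sin φ) = (-0.1788, -4.7960)
cos θ_2 = (23.0336−2²−6²)/(2·2·6) = -0.7069; θ_2 = 134.9860° (elbow-up)
β = atan2(-4.7960,-0.1788) = -92.1350°; ψ = atan2(4.2437,-2.2416) = 117.8440°
θ_1 = β − ψ = -209.9790°
θ_3 = φ − θ_1 − θ_2 = -135.0070° (wrapped to (-180°,180°])

150.021 134.986 -135.007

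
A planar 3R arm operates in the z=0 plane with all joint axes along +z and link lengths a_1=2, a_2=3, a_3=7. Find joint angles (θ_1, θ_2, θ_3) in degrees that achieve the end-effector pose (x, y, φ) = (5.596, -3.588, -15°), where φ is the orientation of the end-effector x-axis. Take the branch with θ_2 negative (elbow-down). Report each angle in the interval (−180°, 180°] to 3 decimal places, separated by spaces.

-29.988 -135.008 149.997

wrist centre = target − a_3·(cos φ, sin φ) = (-1.1655, -1.7763)
cos θ_2 = (4.5135−2²−3²)/(2·2·3) = -0.7072; θ_2 = -135.0084° (elbow-down)
β = atan2(-1.7763,-1.1655) = -123.2705°; ψ = atan2(-2.1210,-0.1216) = -93.2821°
θ_1 = β − ψ = -29.9884°
θ_3 = φ − θ_1 − θ_2 = 149.9968° (wrapped to (-180°,180°])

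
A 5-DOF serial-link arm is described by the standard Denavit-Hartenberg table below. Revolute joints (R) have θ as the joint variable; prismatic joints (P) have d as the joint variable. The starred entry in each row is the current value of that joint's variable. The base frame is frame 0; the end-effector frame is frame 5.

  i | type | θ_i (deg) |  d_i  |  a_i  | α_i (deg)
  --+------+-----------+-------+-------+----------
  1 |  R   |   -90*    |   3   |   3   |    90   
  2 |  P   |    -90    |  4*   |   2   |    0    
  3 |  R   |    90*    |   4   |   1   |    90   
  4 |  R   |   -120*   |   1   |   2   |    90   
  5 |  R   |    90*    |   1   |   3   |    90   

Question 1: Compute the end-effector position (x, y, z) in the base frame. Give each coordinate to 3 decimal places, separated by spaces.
-6.768 -2.134 -3.000

after link 1: o_1 = (0.0000, -3.0000, 3.0000)
after link 2: o_2 = (-4.0000, -3.0000, 1.0000)
after link 3: o_3 = (-8.0000, -4.0000, 1.0000)
after link 4: o_4 = (-6.2679, -3.0000, 0.0000)
after link 5: o_5 = (-6.7679, -2.1340, -3.0000)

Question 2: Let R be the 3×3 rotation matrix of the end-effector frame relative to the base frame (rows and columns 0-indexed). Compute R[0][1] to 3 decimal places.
-0.500

End-effector y-axis (col 1 of R) = (-0.5000,0.8660,-0.0000)
R[0][1] = -0.5000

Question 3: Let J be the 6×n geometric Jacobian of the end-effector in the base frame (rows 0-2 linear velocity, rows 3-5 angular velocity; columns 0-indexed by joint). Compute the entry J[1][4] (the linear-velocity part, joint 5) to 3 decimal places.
axis z_4 = (-0.5000,0.8660,-0.0000); lever o_n−o_4 = (-0.5000,0.8660,-3.0000)
cross product → J_v[:, 4] = (-2.5981,-1.5000,0.0000)
J_ω[:, 4] = z_4
entry J[1][4] = -1.5000

-1.500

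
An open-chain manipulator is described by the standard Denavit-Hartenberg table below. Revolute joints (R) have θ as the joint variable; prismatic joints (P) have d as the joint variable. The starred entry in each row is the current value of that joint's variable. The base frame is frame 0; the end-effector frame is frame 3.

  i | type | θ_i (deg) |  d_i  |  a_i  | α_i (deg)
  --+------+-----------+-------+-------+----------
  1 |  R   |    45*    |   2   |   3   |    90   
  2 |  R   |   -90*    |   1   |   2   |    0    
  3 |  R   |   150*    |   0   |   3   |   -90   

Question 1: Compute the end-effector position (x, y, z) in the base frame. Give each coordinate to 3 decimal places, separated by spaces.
after link 1: o_1 = (2.1213, 2.1213, 2.0000)
after link 2: o_2 = (2.8284, 1.4142, 0.0000)
after link 3: o_3 = (3.8891, 2.4749, 2.5981)

3.889 2.475 2.598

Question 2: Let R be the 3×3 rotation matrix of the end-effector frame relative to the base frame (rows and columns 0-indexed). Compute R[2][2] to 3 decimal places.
End-effector z-axis (col 2 of R) = (-0.6124,-0.6124,0.5000)
R[2][2] = 0.5000

0.500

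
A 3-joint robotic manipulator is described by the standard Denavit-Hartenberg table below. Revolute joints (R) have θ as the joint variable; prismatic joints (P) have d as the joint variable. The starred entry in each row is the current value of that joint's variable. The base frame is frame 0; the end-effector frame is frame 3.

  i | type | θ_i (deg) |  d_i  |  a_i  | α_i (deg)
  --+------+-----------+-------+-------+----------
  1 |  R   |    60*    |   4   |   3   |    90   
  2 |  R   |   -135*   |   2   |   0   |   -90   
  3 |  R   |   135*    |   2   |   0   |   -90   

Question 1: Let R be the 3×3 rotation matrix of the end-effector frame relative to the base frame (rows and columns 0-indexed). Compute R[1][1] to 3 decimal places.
-0.612

End-effector y-axis (col 1 of R) = (-0.3536,-0.6124,0.7071)
R[1][1] = -0.6124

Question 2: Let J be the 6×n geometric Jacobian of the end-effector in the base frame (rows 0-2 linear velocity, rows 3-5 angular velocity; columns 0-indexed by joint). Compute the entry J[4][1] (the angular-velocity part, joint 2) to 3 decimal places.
axis z_1 = (0.8660,-0.5000,0.0000); lever o_n−o_1 = (2.4392,0.2247,-1.4142)
cross product → J_v[:, 1] = (0.7071,1.2247,1.4142)
J_ω[:, 1] = z_1
entry J[4][1] = -0.5000

-0.500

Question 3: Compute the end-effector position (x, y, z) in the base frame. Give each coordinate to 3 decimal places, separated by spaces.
after link 1: o_1 = (1.5000, 2.5981, 4.0000)
after link 2: o_2 = (3.2321, 1.5981, 4.0000)
after link 3: o_3 = (3.9392, 2.8228, 2.5858)

3.939 2.823 2.586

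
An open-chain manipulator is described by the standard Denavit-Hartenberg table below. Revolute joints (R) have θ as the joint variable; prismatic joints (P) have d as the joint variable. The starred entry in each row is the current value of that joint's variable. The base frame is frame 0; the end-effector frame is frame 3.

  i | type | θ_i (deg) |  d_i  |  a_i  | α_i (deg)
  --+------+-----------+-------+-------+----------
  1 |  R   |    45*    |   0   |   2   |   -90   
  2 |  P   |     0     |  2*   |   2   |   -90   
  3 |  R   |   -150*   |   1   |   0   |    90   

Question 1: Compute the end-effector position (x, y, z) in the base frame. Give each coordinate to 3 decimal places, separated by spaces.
1.414 4.243 -1.000

after link 1: o_1 = (1.4142, 1.4142, 0.0000)
after link 2: o_2 = (1.4142, 4.2426, 0.0000)
after link 3: o_3 = (1.4142, 4.2426, -1.0000)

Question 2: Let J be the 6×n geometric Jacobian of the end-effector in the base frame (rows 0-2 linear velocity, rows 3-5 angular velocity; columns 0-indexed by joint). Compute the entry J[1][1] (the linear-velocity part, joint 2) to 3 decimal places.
0.707

prismatic axis z_1 = (-0.7071,0.7071,0.0000)
J_v[:, 1] = z_1; J_ω[:, 1] = (0,0,0)
entry J[1][1] = 0.7071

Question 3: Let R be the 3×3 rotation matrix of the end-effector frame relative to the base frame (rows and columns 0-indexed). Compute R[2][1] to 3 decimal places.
-1.000

End-effector y-axis (col 1 of R) = (-0.0000,0.0000,-1.0000)
R[2][1] = -1.0000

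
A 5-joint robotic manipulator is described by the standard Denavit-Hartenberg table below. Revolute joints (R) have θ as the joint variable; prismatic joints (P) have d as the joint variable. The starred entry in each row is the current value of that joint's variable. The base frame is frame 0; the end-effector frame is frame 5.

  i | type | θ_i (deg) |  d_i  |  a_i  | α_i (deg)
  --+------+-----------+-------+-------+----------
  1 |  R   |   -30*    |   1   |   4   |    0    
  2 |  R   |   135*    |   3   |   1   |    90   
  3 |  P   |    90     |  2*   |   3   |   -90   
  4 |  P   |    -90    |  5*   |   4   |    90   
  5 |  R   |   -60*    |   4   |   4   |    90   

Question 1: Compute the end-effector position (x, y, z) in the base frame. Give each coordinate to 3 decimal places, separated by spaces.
11.330 -0.447 3.000

after link 1: o_1 = (3.4641, -2.0000, 1.0000)
after link 2: o_2 = (3.2053, -1.0341, 4.0000)
after link 3: o_3 = (5.1371, -0.5164, 7.0000)
after link 4: o_4 = (10.2949, -4.3108, 7.0000)
after link 5: o_5 = (11.3302, -0.4471, 3.0000)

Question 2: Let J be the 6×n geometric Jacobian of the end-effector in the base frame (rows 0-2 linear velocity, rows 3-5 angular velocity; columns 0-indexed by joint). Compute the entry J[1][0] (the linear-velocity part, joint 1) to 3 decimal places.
axis z_0 = ẑ; lever o_n−o_0 = (11.3302,-0.4471,3.0000)
cross product → J_v[:, 0] = (0.4471,11.3302,-0.0000)
J_ω[:, 0] = z_0
entry J[1][0] = 11.3302

11.330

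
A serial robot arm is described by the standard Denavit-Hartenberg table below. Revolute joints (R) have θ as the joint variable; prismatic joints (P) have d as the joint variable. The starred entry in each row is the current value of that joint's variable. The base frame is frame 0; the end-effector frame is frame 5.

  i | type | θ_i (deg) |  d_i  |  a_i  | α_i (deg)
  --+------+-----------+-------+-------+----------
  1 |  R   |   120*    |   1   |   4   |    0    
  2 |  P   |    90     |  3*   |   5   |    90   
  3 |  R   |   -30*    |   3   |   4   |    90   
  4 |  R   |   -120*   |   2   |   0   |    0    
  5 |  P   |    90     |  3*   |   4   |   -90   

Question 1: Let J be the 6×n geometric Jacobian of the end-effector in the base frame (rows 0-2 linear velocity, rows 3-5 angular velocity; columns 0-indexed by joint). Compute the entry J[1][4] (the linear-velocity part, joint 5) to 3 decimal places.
0.250

prismatic axis z_4 = (0.4330,0.2500,-0.8660)
J_v[:, 4] = z_4; J_ω[:, 4] = (0,0,0)
entry J[1][4] = 0.2500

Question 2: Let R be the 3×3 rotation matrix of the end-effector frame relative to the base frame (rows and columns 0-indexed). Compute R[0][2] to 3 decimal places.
-0.808

End-effector z-axis (col 2 of R) = (-0.8080,0.5335,-0.2500)
R[0][2] = -0.8080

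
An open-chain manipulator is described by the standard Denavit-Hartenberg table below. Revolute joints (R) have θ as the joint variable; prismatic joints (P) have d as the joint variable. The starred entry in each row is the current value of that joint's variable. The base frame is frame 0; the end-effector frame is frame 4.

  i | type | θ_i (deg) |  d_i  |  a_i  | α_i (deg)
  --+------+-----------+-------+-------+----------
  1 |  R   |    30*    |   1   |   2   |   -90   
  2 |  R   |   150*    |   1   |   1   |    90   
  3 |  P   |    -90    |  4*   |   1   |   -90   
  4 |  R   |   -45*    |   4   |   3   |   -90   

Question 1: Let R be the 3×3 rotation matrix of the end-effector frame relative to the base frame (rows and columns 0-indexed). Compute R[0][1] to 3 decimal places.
0.750

End-effector y-axis (col 1 of R) = (0.7500,0.4330,0.5000)
R[0][1] = 0.7500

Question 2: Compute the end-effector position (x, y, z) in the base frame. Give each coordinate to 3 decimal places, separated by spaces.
1.693 -1.472 -6.801

after link 1: o_1 = (1.7321, 1.0000, 1.0000)
after link 2: o_2 = (0.4821, 1.4330, 0.5000)
after link 3: o_3 = (2.7141, 1.5670, -2.9641)
after link 4: o_4 = (1.6933, -1.4719, -6.8012)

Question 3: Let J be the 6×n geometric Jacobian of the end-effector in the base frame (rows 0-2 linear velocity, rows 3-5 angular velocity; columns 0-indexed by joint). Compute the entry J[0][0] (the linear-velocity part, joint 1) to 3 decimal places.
1.472

axis z_0 = ẑ; lever o_n−o_0 = (1.6933,-1.4719,-6.8012)
cross product → J_v[:, 0] = (1.4719,1.6933,-0.0000)
J_ω[:, 0] = z_0
entry J[0][0] = 1.4719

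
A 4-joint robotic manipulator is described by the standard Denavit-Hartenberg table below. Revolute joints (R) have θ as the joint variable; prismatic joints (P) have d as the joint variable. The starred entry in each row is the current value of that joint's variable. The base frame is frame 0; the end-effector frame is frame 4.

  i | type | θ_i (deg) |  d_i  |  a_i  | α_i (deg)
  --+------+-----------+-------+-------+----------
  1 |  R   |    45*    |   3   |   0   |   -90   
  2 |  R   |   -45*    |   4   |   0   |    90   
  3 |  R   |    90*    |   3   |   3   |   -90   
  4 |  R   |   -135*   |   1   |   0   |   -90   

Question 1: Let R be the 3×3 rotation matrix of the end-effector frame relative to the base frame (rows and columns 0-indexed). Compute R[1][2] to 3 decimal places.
0.146

End-effector z-axis (col 2 of R) = (-0.8536,0.1464,0.5000)
R[1][2] = 0.1464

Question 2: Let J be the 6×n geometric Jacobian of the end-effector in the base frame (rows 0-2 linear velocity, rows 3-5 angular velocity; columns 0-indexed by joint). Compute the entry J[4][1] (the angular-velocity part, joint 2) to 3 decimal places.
0.707

axis z_1 = (-0.7071,0.7071,0.0000); lever o_n−o_1 = (-6.9497,2.9497,1.4142)
cross product → J_v[:, 1] = (1.0000,1.0000,2.8284)
J_ω[:, 1] = z_1
entry J[4][1] = 0.7071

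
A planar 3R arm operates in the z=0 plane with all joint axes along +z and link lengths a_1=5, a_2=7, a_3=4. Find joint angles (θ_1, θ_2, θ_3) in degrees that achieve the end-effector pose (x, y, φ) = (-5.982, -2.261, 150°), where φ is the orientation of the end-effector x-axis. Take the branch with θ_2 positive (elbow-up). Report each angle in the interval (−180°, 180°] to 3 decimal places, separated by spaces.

149.995 135.008 -135.002

wrist centre = target − a_3·(cos φ, sin φ) = (-2.5179, -4.2610)
cos θ_2 = (24.4959−5²−7²)/(2·5·7) = -0.7072; θ_2 = 135.0076° (elbow-up)
β = atan2(-4.2610,-2.5179) = -120.5796°; ψ = atan2(4.9491,0.0496) = 89.4259°
θ_1 = β − ψ = -210.0054°
θ_3 = φ − θ_1 − θ_2 = -135.0022° (wrapped to (-180°,180°])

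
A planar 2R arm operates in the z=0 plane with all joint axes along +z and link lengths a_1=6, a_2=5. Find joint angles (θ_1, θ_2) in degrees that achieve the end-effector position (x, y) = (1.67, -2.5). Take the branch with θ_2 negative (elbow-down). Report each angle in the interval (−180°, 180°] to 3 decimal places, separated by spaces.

cos θ_2 = (9.0389−6²−5²)/(2·6·5) = -0.8660; θ_2 = -149.9992° (elbow-down)
β = atan2(-2.5000,1.6700) = -56.2571°; ψ = atan2(-2.5001,1.6699) = -56.2592°
θ_1 = β − ψ = 0.0021°

0.002 -149.999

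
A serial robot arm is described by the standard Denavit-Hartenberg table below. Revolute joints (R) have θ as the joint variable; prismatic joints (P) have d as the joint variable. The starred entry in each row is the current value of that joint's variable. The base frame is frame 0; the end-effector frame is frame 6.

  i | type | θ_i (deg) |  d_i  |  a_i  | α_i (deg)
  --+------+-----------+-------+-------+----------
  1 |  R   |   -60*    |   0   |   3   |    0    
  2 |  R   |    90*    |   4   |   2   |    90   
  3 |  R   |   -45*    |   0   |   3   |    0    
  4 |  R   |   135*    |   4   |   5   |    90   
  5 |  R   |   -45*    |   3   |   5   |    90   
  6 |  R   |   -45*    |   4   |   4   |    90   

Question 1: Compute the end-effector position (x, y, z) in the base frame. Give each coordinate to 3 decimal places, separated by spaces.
after link 1: o_1 = (1.5000, -2.5981, 0.0000)
after link 2: o_2 = (3.2321, -1.5981, 4.0000)
after link 3: o_3 = (5.0692, -0.5374, 1.8787)
after link 4: o_4 = (7.0692, -4.0015, 6.8787)
after link 5: o_5 = (7.8995, 0.5603, 10.4142)
after link 6: o_6 = (3.0358, 3.3277, 9.5858)

3.036 3.328 9.586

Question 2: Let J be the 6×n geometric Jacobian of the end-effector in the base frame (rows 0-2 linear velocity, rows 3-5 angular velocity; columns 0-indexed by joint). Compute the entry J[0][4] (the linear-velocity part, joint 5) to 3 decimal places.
axis z_4 = (0.8660,0.5000,0.0000); lever o_n−o_4 = (-4.0334,7.3292,2.7071)
cross product → J_v[:, 4] = (1.3536,-2.3444,8.3640)
J_ω[:, 4] = z_4
entry J[0][4] = 1.3536

1.354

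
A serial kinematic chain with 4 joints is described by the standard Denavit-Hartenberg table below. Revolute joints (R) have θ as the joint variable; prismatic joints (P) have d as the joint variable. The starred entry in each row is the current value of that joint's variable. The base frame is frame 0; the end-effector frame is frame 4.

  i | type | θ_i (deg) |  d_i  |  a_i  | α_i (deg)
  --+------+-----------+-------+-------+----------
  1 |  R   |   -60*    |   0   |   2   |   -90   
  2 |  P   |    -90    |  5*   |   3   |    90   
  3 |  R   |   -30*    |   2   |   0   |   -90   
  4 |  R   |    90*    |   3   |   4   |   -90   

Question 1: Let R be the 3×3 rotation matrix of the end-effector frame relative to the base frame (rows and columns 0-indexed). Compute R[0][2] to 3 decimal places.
End-effector z-axis (col 2 of R) = (0.4330,0.2500,-0.8660)
R[0][2] = 0.4330

0.433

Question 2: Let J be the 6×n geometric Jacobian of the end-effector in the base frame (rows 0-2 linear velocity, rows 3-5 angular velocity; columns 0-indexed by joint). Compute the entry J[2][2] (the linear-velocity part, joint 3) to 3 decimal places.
-2.598

axis z_2 = (-0.5000,0.8660,0.0000); lever o_n−o_2 = (3.2500,-0.4330,1.5000)
cross product → J_v[:, 2] = (1.2990,0.7500,-2.5981)
J_ω[:, 2] = z_2
entry J[2][2] = -2.5981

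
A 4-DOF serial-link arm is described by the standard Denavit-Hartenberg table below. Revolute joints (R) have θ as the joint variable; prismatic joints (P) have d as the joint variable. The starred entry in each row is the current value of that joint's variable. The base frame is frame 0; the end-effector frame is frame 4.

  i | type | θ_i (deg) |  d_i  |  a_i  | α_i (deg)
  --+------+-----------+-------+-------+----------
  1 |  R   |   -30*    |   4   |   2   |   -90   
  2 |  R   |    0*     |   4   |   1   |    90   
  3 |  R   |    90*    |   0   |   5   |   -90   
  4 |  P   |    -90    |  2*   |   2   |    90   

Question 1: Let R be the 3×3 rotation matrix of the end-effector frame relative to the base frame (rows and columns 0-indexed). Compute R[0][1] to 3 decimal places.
-0.866

End-effector y-axis (col 1 of R) = (-0.8660,0.5000,0.0000)
R[0][1] = -0.8660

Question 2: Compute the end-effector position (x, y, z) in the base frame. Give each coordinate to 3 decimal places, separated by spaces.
after link 1: o_1 = (1.7321, -1.0000, 4.0000)
after link 2: o_2 = (4.5981, 1.9641, 4.0000)
after link 3: o_3 = (7.0981, 6.2942, 4.0000)
after link 4: o_4 = (5.3660, 7.2942, 6.0000)

5.366 7.294 6.000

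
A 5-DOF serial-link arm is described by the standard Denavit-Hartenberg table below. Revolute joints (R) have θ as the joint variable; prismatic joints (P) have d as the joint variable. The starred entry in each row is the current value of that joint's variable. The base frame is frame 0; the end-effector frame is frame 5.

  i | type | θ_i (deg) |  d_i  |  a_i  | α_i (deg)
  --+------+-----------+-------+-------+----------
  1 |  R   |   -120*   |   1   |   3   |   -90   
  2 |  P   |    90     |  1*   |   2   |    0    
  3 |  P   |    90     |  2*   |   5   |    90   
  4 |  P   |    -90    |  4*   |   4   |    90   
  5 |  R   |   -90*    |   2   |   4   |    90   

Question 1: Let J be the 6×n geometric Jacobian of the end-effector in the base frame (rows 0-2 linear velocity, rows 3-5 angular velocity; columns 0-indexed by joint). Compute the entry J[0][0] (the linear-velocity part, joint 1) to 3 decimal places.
axis z_0 = ẑ; lever o_n−o_0 = (-0.8660,0.5000,-1.0000)
cross product → J_v[:, 0] = (-0.5000,-0.8660,0.0000)
J_ω[:, 0] = z_0
entry J[0][0] = -0.5000

-0.500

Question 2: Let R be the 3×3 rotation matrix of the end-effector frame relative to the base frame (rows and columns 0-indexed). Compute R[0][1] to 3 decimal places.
-0.500

End-effector y-axis (col 1 of R) = (-0.5000,-0.8660,0.0000)
R[0][1] = -0.5000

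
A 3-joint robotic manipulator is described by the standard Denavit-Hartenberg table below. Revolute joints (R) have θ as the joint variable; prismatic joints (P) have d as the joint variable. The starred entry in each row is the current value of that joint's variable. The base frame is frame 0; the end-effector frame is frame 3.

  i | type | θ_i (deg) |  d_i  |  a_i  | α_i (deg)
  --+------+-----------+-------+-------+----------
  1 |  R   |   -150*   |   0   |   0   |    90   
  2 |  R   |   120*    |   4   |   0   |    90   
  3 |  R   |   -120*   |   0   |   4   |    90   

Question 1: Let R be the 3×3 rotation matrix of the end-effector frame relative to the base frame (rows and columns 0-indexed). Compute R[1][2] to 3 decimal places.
0.217

End-effector z-axis (col 2 of R) = (-0.6250,0.2165,-0.7500)
R[1][2] = 0.2165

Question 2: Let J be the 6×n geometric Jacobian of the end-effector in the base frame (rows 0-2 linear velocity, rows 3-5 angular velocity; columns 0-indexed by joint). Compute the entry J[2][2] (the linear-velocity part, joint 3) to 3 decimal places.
axis z_2 = (-0.7500,-0.4330,0.5000); lever o_n−o_2 = (0.8660,-3.5000,-1.7321)
cross product → J_v[:, 2] = (2.5000,-0.8660,3.0000)
J_ω[:, 2] = z_2
entry J[2][2] = 3.0000

3.000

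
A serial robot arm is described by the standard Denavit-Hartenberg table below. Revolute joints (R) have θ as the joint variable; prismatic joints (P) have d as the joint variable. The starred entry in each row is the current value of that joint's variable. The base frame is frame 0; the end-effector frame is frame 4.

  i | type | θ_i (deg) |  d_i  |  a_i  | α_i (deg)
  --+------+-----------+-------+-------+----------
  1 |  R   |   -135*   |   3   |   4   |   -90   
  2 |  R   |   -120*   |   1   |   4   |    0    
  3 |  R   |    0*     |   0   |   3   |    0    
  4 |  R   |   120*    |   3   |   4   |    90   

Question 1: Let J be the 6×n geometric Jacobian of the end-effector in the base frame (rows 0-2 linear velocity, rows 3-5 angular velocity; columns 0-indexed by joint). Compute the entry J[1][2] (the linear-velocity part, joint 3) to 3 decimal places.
axis z_2 = (0.7071,-0.7071,0.0000); lever o_n−o_2 = (0.3536,-3.8891,2.5981)
cross product → J_v[:, 2] = (-1.8371,-1.8371,-2.5000)
J_ω[:, 2] = z_2
entry J[1][2] = -1.8371

-1.837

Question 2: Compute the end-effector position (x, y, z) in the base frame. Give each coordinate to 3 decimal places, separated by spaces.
after link 1: o_1 = (-2.8284, -2.8284, 3.0000)
after link 2: o_2 = (-0.7071, -2.1213, 6.4641)
after link 3: o_3 = (0.3536, -1.0607, 9.0622)
after link 4: o_4 = (-0.3536, -6.0104, 9.0622)

-0.354 -6.010 9.062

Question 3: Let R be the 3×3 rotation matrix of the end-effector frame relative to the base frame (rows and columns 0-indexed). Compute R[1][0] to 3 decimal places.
End-effector x-axis (col 0 of R) = (-0.7071,-0.7071,0.0000)
R[1][0] = -0.7071

-0.707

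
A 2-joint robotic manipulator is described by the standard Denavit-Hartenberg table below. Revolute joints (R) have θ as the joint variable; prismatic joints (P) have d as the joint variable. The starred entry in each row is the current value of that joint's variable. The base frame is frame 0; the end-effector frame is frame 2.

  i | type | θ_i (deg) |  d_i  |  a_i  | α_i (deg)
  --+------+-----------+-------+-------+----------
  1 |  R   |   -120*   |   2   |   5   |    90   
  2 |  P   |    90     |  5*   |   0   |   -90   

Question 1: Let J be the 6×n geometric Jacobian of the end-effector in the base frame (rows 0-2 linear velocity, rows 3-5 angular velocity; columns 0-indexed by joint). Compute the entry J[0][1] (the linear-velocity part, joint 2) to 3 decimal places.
-0.866

prismatic axis z_1 = (-0.8660,0.5000,0.0000)
J_v[:, 1] = z_1; J_ω[:, 1] = (0,0,0)
entry J[0][1] = -0.8660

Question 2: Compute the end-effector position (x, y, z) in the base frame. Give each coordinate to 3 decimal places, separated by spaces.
after link 1: o_1 = (-2.5000, -4.3301, 2.0000)
after link 2: o_2 = (-6.8301, -1.8301, 2.0000)

-6.830 -1.830 2.000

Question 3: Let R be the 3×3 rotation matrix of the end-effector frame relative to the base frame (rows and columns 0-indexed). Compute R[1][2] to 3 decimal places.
End-effector z-axis (col 2 of R) = (0.5000,0.8660,0.0000)
R[1][2] = 0.8660

0.866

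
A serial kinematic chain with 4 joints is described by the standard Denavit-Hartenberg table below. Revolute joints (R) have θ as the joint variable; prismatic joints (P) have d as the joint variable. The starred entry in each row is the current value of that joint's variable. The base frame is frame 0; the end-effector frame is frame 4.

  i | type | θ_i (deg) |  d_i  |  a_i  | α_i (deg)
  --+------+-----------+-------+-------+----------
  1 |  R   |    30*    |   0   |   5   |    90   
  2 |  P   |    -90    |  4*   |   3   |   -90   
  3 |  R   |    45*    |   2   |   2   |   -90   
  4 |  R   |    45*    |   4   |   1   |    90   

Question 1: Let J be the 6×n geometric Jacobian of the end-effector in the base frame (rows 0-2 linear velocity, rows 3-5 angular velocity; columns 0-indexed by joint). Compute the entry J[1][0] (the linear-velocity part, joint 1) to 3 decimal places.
5.078

axis z_0 = ẑ; lever o_n−o_0 = (5.0785,3.7896,-2.0858)
cross product → J_v[:, 0] = (-3.7896,5.0785,0.0000)
J_ω[:, 0] = z_0
entry J[1][0] = 5.0785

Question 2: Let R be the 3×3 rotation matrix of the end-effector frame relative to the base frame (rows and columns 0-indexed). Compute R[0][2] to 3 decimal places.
End-effector z-axis (col 2 of R) = (0.3624,0.7866,-0.5000)
R[0][2] = 0.3624

0.362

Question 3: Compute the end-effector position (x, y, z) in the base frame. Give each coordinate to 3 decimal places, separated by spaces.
5.078 3.790 -2.086

after link 1: o_1 = (4.3301, 2.5000, 0.0000)
after link 2: o_2 = (6.3301, -0.9641, -3.0000)
after link 3: o_3 = (7.3551, 1.2606, -4.4142)
after link 4: o_4 = (5.0785, 3.7896, -2.0858)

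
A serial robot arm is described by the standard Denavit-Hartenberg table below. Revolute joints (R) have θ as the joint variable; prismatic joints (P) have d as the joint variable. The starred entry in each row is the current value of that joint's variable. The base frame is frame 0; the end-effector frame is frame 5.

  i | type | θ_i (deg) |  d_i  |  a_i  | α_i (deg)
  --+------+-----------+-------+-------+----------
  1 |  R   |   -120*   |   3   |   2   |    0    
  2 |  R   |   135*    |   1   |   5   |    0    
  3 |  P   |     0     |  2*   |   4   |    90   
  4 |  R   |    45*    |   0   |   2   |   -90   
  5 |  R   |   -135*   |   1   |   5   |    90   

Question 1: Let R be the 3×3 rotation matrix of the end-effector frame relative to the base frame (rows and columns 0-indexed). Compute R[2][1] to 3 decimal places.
0.707

End-effector y-axis (col 1 of R) = (-0.6830,-0.1830,0.7071)
R[2][1] = 0.7071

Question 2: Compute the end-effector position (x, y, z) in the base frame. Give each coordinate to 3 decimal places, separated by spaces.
6.877 -3.282 5.621

after link 1: o_1 = (-1.0000, -1.7321, 3.0000)
after link 2: o_2 = (3.8296, -0.4380, 4.0000)
after link 3: o_3 = (7.6933, 0.5973, 6.0000)
after link 4: o_4 = (9.0594, 0.9633, 7.4142)
after link 5: o_5 = (6.8766, -3.2818, 5.6213)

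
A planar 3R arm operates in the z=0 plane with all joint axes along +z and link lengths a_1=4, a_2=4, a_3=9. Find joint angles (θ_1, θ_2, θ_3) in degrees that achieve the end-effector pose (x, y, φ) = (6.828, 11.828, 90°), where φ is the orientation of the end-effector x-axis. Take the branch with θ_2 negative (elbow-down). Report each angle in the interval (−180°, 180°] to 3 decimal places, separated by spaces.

wrist centre = target − a_3·(cos φ, sin φ) = (6.8280, 2.8280)
cos θ_2 = (54.6192−4²−4²)/(2·4·4) = 0.7068; θ_2 = -45.0209° (elbow-down)
β = atan2(2.8280,6.8280) = 22.4982°; ψ = atan2(-2.8295,6.8274) = -22.5104°
θ_1 = β − ψ = 45.0086°
θ_3 = φ − θ_1 − θ_2 = 90.0122° (wrapped to (-180°,180°])

45.009 -45.021 90.012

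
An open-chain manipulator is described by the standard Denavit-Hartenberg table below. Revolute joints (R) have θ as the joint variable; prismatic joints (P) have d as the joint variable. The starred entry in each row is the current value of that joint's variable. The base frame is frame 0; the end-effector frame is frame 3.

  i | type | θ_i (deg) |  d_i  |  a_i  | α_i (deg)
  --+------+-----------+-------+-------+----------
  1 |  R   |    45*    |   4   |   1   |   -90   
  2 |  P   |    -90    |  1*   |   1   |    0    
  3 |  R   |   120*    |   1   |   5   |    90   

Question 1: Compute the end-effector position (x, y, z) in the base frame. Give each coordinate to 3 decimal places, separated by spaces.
after link 1: o_1 = (0.7071, 0.7071, 4.0000)
after link 2: o_2 = (0.0000, 1.4142, 5.0000)
after link 3: o_3 = (2.3548, 5.1832, 2.5000)

2.355 5.183 2.500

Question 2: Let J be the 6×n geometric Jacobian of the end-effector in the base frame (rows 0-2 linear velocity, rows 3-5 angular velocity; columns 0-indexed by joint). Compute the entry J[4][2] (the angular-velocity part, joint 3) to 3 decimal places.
0.707

axis z_2 = (-0.7071,0.7071,0.0000); lever o_n−o_2 = (2.3548,3.7690,-2.5000)
cross product → J_v[:, 2] = (-1.7678,-1.7678,-4.3301)
J_ω[:, 2] = z_2
entry J[4][2] = 0.7071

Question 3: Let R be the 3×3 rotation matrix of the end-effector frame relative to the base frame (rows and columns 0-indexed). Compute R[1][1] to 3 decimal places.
End-effector y-axis (col 1 of R) = (-0.7071,0.7071,0.0000)
R[1][1] = 0.7071

0.707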